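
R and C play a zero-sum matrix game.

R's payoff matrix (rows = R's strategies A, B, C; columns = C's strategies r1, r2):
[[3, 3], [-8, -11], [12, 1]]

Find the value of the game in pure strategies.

Row minima: 3, -11, 1 → R's maximin is 3.
Column maxima: 12, 3 → C's minimax is 3.
They coincide at (A, r2), so the value is 3.

3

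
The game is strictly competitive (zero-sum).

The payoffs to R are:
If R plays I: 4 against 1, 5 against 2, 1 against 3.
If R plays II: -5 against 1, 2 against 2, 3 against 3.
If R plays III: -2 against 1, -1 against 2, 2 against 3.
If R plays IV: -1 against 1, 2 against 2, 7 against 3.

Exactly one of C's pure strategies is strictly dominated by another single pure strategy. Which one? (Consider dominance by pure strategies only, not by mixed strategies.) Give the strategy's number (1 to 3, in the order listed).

2

C prefers columns that give R less. Compare 2 with 1: 4 < 5, -5 < 2, -2 < -1, -1 < 2.
So 1 strictly dominates 2 for C; 2 is strictly dominated.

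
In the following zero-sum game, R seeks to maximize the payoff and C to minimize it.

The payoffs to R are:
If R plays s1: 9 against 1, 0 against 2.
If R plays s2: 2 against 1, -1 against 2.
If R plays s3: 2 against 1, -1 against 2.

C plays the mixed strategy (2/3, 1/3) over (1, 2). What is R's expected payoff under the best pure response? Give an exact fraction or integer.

6

s1: (9)·(2/3) + (0)·(1/3) = 6.
s2: (2)·(2/3) + (-1)·(1/3) = 1.
s3: (2)·(2/3) + (-1)·(1/3) = 1.
The best pure response is s1 with expected payoff 6.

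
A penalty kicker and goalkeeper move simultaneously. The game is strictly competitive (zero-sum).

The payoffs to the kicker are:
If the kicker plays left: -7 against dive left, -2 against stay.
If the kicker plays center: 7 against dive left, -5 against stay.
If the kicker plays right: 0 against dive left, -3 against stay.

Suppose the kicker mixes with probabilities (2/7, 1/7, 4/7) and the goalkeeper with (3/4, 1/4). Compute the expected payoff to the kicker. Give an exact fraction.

Against (3/4, 1/4), each row's expected payoff is left: -23/4; center: 4; right: -3/4.
Taking the (2/7, 1/7, 4/7)-weighted average: (2/7)·(-23/4) + (1/7)·(4) + (4/7)·(-3/4) = -3/2.

-3/2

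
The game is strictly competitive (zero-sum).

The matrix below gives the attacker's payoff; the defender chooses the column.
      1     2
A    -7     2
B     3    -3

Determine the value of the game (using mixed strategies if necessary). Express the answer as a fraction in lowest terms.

Row minima are -7 and -3, so the attacker's maximin is -3; column maxima are 3 and 2, so the defender's minimax is 2. These differ, so the equilibrium is in mixed strategies.
Let the attacker play A with probability p. The defender is indifferent when −7p + 3(1−p) = 2p − 3(1−p), giving p = 2/5.
Let the defender play 1 with probability q. The attacker is indifferent when −7q + 2(1−q) = 3q − 3(1−q), giving q = 1/3.
The value is -7·(1/3) + (2)·(2/3) = -1.

-1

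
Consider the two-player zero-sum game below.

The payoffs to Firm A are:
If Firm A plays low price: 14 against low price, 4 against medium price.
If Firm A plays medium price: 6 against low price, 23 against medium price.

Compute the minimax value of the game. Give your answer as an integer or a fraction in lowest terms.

Row minima are 4 and 6, so Firm A's maximin is 6; column maxima are 14 and 23, so Firm B's minimax is 14. These differ, so the equilibrium is in mixed strategies.
Let Firm A play low price with probability p. Firm B is indifferent when 14p + 6(1−p) = 4p + 23(1−p), giving p = 17/27.
Let Firm B play low price with probability q. Firm A is indifferent when 14q + 4(1−q) = 6q + 23(1−q), giving q = 19/27.
The value is 14·(19/27) + (4)·(8/27) = 298/27.

298/27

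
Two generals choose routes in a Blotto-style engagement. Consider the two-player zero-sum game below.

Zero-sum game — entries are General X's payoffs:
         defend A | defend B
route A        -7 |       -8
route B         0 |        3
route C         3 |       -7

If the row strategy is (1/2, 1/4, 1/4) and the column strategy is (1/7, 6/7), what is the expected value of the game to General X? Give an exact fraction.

Against (1/7, 6/7), each row's expected payoff is route A: -55/7; route B: 18/7; route C: -39/7.
Taking the (1/2, 1/4, 1/4)-weighted average: (1/2)·(-55/7) + (1/4)·(18/7) + (1/4)·(-39/7) = -131/28.

-131/28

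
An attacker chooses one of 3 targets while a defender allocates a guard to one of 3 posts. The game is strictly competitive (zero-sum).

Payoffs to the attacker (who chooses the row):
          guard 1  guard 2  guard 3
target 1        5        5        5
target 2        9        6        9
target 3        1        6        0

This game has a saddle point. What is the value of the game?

Row minima: 5, 6, 0 → the attacker's maximin is 6.
Column maxima: 9, 6, 9 → the defender's minimax is 6.
They coincide at (target 2, guard 2), so the value is 6.

6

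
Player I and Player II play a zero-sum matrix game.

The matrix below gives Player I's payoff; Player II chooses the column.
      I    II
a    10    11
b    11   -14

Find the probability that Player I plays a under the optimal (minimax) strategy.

Row minima are 10 and -14, so Player I's maximin is 10; column maxima are 11 and 11, so Player II's minimax is 11. These differ, so the equilibrium is in mixed strategies.
Let Player I play a with probability p. Player II is indifferent when 10p + 11(1−p) = 11p − 14(1−p), giving p = 25/26.

25/26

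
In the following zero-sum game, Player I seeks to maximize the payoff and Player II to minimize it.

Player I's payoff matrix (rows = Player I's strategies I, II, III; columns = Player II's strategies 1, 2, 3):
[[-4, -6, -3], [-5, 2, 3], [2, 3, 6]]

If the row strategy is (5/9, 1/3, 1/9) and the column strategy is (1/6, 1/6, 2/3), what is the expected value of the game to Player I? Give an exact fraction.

Against (1/6, 1/6, 2/3), each row's expected payoff is I: -11/3; II: 3/2; III: 29/6.
Taking the (5/9, 1/3, 1/9)-weighted average: (5/9)·(-11/3) + (1/3)·(3/2) + (1/9)·(29/6) = -1.

-1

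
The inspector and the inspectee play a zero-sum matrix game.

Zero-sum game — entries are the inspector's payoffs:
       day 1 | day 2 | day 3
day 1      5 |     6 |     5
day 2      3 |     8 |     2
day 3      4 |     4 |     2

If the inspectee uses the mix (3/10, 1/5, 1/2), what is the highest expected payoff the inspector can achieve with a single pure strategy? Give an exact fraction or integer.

26/5

day 1: (5)·(3/10) + (6)·(1/5) + (5)·(1/2) = 26/5.
day 2: (3)·(3/10) + (8)·(1/5) + (2)·(1/2) = 7/2.
day 3: (4)·(3/10) + (4)·(1/5) + (2)·(1/2) = 3.
The best pure response is day 1 with expected payoff 26/5.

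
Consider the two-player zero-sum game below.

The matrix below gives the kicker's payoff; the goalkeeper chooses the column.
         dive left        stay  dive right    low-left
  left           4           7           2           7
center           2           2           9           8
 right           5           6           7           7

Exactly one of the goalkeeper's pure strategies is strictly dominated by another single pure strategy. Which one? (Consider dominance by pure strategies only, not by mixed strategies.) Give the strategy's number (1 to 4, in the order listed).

The goalkeeper prefers columns that give the kicker less. Compare low-left with dive left: 4 < 7, 2 < 8, 5 < 7.
So dive left strictly dominates low-left for the goalkeeper; low-left is strictly dominated.

4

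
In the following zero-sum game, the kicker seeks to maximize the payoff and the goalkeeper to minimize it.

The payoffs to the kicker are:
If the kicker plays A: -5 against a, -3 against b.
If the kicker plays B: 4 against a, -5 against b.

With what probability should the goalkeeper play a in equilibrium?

Row minima are -5 and -5, so the kicker's maximin is -5; column maxima are 4 and -3, so the goalkeeper's minimax is -3. These differ, so the equilibrium is in mixed strategies.
Let the goalkeeper play a with probability q. The kicker is indifferent when −5q − 3(1−q) = 4q − 5(1−q), giving q = 2/11.

2/11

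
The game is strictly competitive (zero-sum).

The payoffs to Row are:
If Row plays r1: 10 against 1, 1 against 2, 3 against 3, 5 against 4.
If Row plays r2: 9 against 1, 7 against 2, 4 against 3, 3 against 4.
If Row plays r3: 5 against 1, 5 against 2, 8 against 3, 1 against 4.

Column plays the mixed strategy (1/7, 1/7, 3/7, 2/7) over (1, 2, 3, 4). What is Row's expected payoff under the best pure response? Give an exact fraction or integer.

r1: (10)·(1/7) + (1)·(1/7) + (3)·(3/7) + (5)·(2/7) = 30/7.
r2: (9)·(1/7) + (7)·(1/7) + (4)·(3/7) + (3)·(2/7) = 34/7.
r3: (5)·(1/7) + (5)·(1/7) + (8)·(3/7) + (1)·(2/7) = 36/7.
The best pure response is r3 with expected payoff 36/7.

36/7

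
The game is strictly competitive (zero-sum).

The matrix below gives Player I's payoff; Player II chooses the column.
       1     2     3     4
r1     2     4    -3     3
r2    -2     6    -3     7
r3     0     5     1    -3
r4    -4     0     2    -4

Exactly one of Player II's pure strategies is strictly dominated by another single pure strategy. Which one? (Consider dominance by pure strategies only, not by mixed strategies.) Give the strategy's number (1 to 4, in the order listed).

Player II prefers columns that give Player I less. Compare 2 with 1: 2 < 4, -2 < 6, 0 < 5, -4 < 0.
So 1 strictly dominates 2 for Player II; 2 is strictly dominated.

2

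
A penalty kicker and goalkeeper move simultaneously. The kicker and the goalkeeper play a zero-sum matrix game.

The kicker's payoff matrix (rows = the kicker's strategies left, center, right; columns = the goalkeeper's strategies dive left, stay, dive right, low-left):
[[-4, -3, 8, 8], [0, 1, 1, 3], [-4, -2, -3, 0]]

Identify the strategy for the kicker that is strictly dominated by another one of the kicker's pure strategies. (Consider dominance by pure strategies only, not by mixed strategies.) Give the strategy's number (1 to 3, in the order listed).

Compare right with center: 0 > -4, 1 > -2, 1 > -3, 3 > 0.
So center strictly dominates right for the kicker; right is strictly dominated.

3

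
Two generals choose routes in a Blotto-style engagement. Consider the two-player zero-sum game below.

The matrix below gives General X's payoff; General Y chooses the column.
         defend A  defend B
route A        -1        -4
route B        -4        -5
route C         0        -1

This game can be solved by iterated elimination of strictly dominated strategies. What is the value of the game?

Row route A is strictly dominated by row route C (0>-1, -1>-4); eliminate route A.
Row route B is strictly dominated by row route C (0>-4, -1>-5); eliminate route B.
Column defend A is strictly dominated by defend B for General Y (-1<0); eliminate defend A.
Only (route C, defend B) remains, with payoff -1.

-1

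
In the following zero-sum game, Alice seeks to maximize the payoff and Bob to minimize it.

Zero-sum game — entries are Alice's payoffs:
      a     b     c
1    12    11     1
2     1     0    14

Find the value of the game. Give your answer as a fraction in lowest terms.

77/12

Column a is strictly dominated by b for Bob (it gives Alice more in every row).
The remaining 2×2 game on (1, 2) × (b, c) has no saddle point. Let Alice play 1 with probability p; indifference gives 11p = p + 14(1−p), so p = 7/12.
Similarly Bob's optimal q on b is 13/24, and the value is 11·(13/24) + (1)·(11/24) = 77/12.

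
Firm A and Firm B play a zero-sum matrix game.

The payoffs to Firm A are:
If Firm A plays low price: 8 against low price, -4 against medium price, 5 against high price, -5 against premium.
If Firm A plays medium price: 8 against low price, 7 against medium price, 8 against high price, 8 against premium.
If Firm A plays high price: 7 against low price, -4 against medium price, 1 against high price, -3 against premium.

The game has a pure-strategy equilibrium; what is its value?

Row minima: -5, 7, -4 → Firm A's maximin is 7.
Column maxima: 8, 7, 8, 8 → Firm B's minimax is 7.
They coincide at (medium price, medium price), so the value is 7.

7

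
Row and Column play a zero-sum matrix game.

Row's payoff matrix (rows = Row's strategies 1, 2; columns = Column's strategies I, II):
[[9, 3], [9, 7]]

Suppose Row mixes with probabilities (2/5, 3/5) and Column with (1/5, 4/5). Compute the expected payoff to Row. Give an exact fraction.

153/25

Against (1/5, 4/5), each row's expected payoff is 1: 21/5; 2: 37/5.
Taking the (2/5, 3/5)-weighted average: (2/5)·(21/5) + (3/5)·(37/5) = 153/25.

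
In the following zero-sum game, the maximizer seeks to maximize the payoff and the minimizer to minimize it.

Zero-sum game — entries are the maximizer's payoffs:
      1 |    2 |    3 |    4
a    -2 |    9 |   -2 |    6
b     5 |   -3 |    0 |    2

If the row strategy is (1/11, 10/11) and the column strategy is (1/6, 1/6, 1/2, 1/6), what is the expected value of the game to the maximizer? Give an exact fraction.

Against (1/6, 1/6, 1/2, 1/6), each row's expected payoff is a: 7/6; b: 2/3.
Taking the (1/11, 10/11)-weighted average: (1/11)·(7/6) + (10/11)·(2/3) = 47/66.

47/66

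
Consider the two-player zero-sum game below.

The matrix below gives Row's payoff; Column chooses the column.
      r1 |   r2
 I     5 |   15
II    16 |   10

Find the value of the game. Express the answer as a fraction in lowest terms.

95/8

Row minima are 5 and 10, so Row's maximin is 10; column maxima are 16 and 15, so Column's minimax is 15. These differ, so the equilibrium is in mixed strategies.
Let Row play I with probability p. Column is indifferent when 5p + 16(1−p) = 15p + 10(1−p), giving p = 3/8.
Let Column play r1 with probability q. Row is indifferent when 5q + 15(1−q) = 16q + 10(1−q), giving q = 5/16.
The value is 5·(5/16) + (15)·(11/16) = 95/8.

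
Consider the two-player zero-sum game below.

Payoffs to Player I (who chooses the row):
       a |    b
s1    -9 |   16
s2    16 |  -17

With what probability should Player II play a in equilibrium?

33/58

Row minima are -9 and -17, so Player I's maximin is -9; column maxima are 16 and 16, so Player II's minimax is 16. These differ, so the equilibrium is in mixed strategies.
Let Player II play a with probability q. Player I is indifferent when −9q + 16(1−q) = 16q − 17(1−q), giving q = 33/58.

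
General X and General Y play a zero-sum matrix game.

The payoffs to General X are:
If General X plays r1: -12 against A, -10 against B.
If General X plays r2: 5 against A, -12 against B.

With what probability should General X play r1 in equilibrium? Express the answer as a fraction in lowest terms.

Row minima are -12 and -12, so General X's maximin is -12; column maxima are 5 and -10, so General Y's minimax is -10. These differ, so the equilibrium is in mixed strategies.
Let General X play r1 with probability p. General Y is indifferent when −12p + 5(1−p) = −10p − 12(1−p), giving p = 17/19.

17/19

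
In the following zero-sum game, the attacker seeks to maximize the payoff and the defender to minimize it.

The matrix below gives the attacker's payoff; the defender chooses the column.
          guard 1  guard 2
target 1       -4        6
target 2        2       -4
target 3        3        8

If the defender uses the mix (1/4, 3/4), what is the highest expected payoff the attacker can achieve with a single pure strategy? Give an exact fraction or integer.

target 1: (-4)·(1/4) + (6)·(3/4) = 7/2.
target 2: (2)·(1/4) + (-4)·(3/4) = -5/2.
target 3: (3)·(1/4) + (8)·(3/4) = 27/4.
The best pure response is target 3 with expected payoff 27/4.

27/4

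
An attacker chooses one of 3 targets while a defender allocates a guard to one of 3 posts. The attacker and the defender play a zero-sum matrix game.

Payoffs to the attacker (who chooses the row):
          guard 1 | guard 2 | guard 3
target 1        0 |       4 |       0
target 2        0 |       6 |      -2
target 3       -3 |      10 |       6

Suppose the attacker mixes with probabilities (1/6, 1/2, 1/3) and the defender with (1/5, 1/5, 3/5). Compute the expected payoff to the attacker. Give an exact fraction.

Against (1/5, 1/5, 3/5), each row's expected payoff is target 1: 4/5; target 2: 0; target 3: 5.
Taking the (1/6, 1/2, 1/3)-weighted average: (1/6)·(4/5) + (1/2)·(0) + (1/3)·(5) = 9/5.

9/5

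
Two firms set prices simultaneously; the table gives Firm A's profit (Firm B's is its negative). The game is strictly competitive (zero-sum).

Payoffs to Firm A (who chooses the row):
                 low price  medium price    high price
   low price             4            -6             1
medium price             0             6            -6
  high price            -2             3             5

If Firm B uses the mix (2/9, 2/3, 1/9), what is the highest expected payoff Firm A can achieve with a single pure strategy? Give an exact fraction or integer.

10/3

low price: (4)·(2/9) + (-6)·(2/3) + (1)·(1/9) = -3.
medium price: (0)·(2/9) + (6)·(2/3) + (-6)·(1/9) = 10/3.
high price: (-2)·(2/9) + (3)·(2/3) + (5)·(1/9) = 19/9.
The best pure response is medium price with expected payoff 10/3.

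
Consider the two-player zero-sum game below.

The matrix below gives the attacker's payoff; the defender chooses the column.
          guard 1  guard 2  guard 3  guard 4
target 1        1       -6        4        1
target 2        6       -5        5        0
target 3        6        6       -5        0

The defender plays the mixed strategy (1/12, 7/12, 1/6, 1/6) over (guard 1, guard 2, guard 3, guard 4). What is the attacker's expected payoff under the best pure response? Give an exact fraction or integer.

target 1: (1)·(1/12) + (-6)·(7/12) + (4)·(1/6) + (1)·(1/6) = -31/12.
target 2: (6)·(1/12) + (-5)·(7/12) + (5)·(1/6) + (0)·(1/6) = -19/12.
target 3: (6)·(1/12) + (6)·(7/12) + (-5)·(1/6) + (0)·(1/6) = 19/6.
The best pure response is target 3 with expected payoff 19/6.

19/6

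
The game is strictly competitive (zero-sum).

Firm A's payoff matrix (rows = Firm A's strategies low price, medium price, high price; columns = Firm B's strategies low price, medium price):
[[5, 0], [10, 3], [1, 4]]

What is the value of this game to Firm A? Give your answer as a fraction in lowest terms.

Row low price is strictly dominated by row medium price, so Firm A never plays it.
The remaining 2×2 game on (medium price, high price) × (low price, medium price) has no saddle point. Let Firm A play medium price with probability p; indifference gives 10p + (1−p) = 3p + 4(1−p), so p = 3/10.
Similarly Firm B's optimal q on low price is 1/10, and the value is 10·(1/10) + (3)·(9/10) = 37/10.

37/10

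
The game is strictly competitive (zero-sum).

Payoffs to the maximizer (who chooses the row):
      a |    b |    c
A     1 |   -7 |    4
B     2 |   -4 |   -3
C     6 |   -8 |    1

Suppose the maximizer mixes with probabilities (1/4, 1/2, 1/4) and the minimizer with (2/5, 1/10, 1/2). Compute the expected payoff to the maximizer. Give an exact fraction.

Against (2/5, 1/10, 1/2), each row's expected payoff is A: 17/10; B: -11/10; C: 21/10.
Taking the (1/4, 1/2, 1/4)-weighted average: (1/4)·(17/10) + (1/2)·(-11/10) + (1/4)·(21/10) = 2/5.

2/5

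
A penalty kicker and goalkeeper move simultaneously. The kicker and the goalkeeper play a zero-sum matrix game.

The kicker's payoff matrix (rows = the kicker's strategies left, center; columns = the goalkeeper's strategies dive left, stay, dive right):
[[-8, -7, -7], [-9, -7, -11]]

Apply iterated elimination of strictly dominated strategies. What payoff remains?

-8

Column stay is strictly dominated by dive left for the goalkeeper (-8<-7, -9<-7); eliminate stay.
Row center is strictly dominated by row left (-8>-9, -7>-11); eliminate center.
Column dive right is strictly dominated by dive left for the goalkeeper (-8<-7); eliminate dive right.
Only (left, dive left) remains, with payoff -8.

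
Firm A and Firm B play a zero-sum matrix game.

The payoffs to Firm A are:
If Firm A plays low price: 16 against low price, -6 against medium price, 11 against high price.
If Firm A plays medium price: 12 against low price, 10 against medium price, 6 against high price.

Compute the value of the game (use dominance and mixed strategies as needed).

146/21

Column low price is strictly dominated by high price for Firm B (it gives Firm A more in every row).
The remaining 2×2 game on (low price, medium price) × (medium price, high price) has no saddle point. Let Firm A play low price with probability p; indifference gives −6p + 10(1−p) = 11p + 6(1−p), so p = 4/21.
Similarly Firm B's optimal q on medium price is 5/21, and the value is -6·(5/21) + (11)·(16/21) = 146/21.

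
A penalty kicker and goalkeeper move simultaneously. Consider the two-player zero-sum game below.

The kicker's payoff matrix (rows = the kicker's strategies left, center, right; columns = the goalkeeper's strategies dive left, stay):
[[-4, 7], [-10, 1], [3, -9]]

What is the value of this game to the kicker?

-15/23

Row center is strictly dominated by row left, so the kicker never plays it.
The remaining 2×2 game on (left, right) × (dive left, stay) has no saddle point. Let the kicker play left with probability p; indifference gives −4p + 3(1−p) = 7p − 9(1−p), so p = 12/23.
Similarly the goalkeeper's optimal q on dive left is 16/23, and the value is -4·(16/23) + (7)·(7/23) = -15/23.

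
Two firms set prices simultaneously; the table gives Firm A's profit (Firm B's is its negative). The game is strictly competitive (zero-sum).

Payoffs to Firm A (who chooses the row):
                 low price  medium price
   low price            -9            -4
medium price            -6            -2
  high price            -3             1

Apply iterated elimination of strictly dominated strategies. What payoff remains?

Column medium price is strictly dominated by low price for Firm B (-9<-4, -6<-2, -3<1); eliminate medium price.
Row low price is strictly dominated by row medium price (-6>-9); eliminate low price.
Row medium price is strictly dominated by row high price (-3>-6); eliminate medium price.
Only (high price, low price) remains, with payoff -3.

-3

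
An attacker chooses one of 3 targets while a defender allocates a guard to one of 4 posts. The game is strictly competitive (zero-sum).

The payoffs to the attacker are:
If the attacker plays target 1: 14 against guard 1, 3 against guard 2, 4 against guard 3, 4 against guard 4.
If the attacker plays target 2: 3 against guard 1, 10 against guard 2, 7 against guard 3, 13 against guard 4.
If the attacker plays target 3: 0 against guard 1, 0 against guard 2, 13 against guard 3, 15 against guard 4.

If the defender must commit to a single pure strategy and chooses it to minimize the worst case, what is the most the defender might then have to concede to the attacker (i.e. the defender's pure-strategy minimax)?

10

The worst case (largest entry) in each column is guard 1: 14, guard 2: 10, guard 3: 13, guard 4: 15.
The best (smallest) of these is 10.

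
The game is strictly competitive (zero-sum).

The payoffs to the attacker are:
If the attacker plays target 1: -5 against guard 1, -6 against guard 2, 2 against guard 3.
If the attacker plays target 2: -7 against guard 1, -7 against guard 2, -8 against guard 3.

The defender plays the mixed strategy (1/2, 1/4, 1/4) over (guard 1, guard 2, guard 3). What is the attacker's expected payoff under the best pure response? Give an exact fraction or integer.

target 1: (-5)·(1/2) + (-6)·(1/4) + (2)·(1/4) = -7/2.
target 2: (-7)·(1/2) + (-7)·(1/4) + (-8)·(1/4) = -29/4.
The best pure response is target 1 with expected payoff -7/2.

-7/2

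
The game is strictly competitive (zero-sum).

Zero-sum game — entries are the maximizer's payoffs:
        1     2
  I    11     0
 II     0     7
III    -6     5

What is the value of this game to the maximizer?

Row III is strictly dominated by row II, so the maximizer never plays it.
The remaining 2×2 game on (I, II) × (1, 2) has no saddle point. Let the maximizer play I with probability p; indifference gives 11p = 7(1−p), so p = 7/18.
Similarly the minimizer's optimal q on 1 is 7/18, and the value is 11·(7/18) + (0)·(11/18) = 77/18.

77/18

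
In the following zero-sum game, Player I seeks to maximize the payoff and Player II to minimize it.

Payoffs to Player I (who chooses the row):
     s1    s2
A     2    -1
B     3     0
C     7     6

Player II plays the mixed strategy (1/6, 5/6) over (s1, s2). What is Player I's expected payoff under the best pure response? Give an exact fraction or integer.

A: (2)·(1/6) + (-1)·(5/6) = -1/2.
B: (3)·(1/6) + (0)·(5/6) = 1/2.
C: (7)·(1/6) + (6)·(5/6) = 37/6.
The best pure response is C with expected payoff 37/6.

37/6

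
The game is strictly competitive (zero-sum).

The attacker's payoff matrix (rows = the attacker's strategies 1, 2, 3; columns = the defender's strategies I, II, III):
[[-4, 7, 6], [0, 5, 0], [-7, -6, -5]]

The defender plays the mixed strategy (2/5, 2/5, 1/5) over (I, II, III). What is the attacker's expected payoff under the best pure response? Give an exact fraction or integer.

12/5

1: (-4)·(2/5) + (7)·(2/5) + (6)·(1/5) = 12/5.
2: (0)·(2/5) + (5)·(2/5) + (0)·(1/5) = 2.
3: (-7)·(2/5) + (-6)·(2/5) + (-5)·(1/5) = -31/5.
The best pure response is 1 with expected payoff 12/5.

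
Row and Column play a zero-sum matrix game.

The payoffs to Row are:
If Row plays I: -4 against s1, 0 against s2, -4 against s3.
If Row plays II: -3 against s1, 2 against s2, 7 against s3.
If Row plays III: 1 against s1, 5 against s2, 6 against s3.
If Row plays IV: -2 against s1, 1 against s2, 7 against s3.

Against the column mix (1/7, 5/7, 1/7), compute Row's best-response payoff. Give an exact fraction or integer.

I: (-4)·(1/7) + (0)·(5/7) + (-4)·(1/7) = -8/7.
II: (-3)·(1/7) + (2)·(5/7) + (7)·(1/7) = 2.
III: (1)·(1/7) + (5)·(5/7) + (6)·(1/7) = 32/7.
IV: (-2)·(1/7) + (1)·(5/7) + (7)·(1/7) = 10/7.
The best pure response is III with expected payoff 32/7.

32/7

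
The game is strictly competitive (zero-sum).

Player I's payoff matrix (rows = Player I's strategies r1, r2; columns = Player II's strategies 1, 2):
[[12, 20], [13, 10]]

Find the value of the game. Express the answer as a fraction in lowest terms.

140/11

Row minima are 12 and 10, so Player I's maximin is 12; column maxima are 13 and 20, so Player II's minimax is 13. These differ, so the equilibrium is in mixed strategies.
Let Player I play r1 with probability p. Player II is indifferent when 12p + 13(1−p) = 20p + 10(1−p), giving p = 3/11.
Let Player II play 1 with probability q. Player I is indifferent when 12q + 20(1−q) = 13q + 10(1−q), giving q = 10/11.
The value is 12·(10/11) + (20)·(1/11) = 140/11.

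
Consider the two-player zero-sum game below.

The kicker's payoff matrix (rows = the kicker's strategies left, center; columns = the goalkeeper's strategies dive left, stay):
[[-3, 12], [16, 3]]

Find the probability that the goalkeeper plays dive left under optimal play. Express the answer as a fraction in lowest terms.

Row minima are -3 and 3, so the kicker's maximin is 3; column maxima are 16 and 12, so the goalkeeper's minimax is 12. These differ, so the equilibrium is in mixed strategies.
Let the goalkeeper play dive left with probability q. The kicker is indifferent when −3q + 12(1−q) = 16q + 3(1−q), giving q = 9/28.

9/28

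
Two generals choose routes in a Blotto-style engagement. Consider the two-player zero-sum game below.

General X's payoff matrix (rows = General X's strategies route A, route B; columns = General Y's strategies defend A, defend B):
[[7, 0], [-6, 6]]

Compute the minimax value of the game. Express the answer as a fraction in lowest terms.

Row minima are 0 and -6, so General X's maximin is 0; column maxima are 7 and 6, so General Y's minimax is 6. These differ, so the equilibrium is in mixed strategies.
Let General X play route A with probability p. General Y is indifferent when 7p − 6(1−p) = 6(1−p), giving p = 12/19.
Let General Y play defend A with probability q. General X is indifferent when 7q = −6q + 6(1−q), giving q = 6/19.
The value is 7·(6/19) + (0)·(13/19) = 42/19.

42/19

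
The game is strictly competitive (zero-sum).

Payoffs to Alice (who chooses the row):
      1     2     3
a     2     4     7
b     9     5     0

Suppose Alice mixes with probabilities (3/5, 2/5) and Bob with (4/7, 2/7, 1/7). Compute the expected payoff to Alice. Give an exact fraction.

Against (4/7, 2/7, 1/7), each row's expected payoff is a: 23/7; b: 46/7.
Taking the (3/5, 2/5)-weighted average: (3/5)·(23/7) + (2/5)·(46/7) = 23/5.

23/5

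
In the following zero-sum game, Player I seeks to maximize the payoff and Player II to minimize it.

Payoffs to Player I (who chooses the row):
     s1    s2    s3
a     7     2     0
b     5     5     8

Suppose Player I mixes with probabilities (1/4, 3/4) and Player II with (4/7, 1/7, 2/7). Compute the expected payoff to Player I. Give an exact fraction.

153/28

Against (4/7, 1/7, 2/7), each row's expected payoff is a: 30/7; b: 41/7.
Taking the (1/4, 3/4)-weighted average: (1/4)·(30/7) + (3/4)·(41/7) = 153/28.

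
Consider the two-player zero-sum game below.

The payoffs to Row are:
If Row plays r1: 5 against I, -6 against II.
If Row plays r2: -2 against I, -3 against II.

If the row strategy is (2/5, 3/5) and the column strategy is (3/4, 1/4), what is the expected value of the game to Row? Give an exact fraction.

-9/20

Against (3/4, 1/4), each row's expected payoff is r1: 9/4; r2: -9/4.
Taking the (2/5, 3/5)-weighted average: (2/5)·(9/4) + (3/5)·(-9/4) = -9/20.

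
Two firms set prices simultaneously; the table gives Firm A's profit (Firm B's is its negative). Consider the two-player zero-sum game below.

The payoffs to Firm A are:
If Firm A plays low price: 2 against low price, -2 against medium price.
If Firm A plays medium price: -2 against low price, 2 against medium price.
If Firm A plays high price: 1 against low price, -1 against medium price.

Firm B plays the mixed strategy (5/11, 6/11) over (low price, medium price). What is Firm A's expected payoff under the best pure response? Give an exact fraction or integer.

2/11

low price: (2)·(5/11) + (-2)·(6/11) = -2/11.
medium price: (-2)·(5/11) + (2)·(6/11) = 2/11.
high price: (1)·(5/11) + (-1)·(6/11) = -1/11.
The best pure response is medium price with expected payoff 2/11.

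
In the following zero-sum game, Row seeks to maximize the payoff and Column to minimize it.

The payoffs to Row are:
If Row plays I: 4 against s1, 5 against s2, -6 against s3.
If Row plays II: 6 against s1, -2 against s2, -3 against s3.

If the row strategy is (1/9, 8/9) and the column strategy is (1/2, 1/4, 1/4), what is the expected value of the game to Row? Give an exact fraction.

Against (1/2, 1/4, 1/4), each row's expected payoff is I: 7/4; II: 7/4.
Taking the (1/9, 8/9)-weighted average: (1/9)·(7/4) + (8/9)·(7/4) = 7/4.

7/4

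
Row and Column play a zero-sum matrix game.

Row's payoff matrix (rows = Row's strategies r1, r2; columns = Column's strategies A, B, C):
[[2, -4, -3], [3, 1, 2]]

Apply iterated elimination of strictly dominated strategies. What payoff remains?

Column C is strictly dominated by B for Column (-4<-3, 1<2); eliminate C.
Column A is strictly dominated by B for Column (-4<2, 1<3); eliminate A.
Row r1 is strictly dominated by row r2 (1>-4); eliminate r1.
Only (r2, B) remains, with payoff 1.

1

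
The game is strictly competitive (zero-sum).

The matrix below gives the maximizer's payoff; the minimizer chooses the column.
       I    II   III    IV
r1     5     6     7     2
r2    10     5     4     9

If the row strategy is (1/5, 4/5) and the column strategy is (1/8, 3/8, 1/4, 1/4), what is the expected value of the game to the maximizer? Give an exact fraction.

Against (1/8, 3/8, 1/4, 1/4), each row's expected payoff is r1: 41/8; r2: 51/8.
Taking the (1/5, 4/5)-weighted average: (1/5)·(41/8) + (4/5)·(51/8) = 49/8.

49/8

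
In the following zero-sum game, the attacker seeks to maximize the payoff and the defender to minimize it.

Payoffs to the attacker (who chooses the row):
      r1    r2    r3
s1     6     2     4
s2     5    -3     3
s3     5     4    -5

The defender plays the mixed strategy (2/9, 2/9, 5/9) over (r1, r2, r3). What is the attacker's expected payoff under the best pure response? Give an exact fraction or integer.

4

s1: (6)·(2/9) + (2)·(2/9) + (4)·(5/9) = 4.
s2: (5)·(2/9) + (-3)·(2/9) + (3)·(5/9) = 19/9.
s3: (5)·(2/9) + (4)·(2/9) + (-5)·(5/9) = -7/9.
The best pure response is s1 with expected payoff 4.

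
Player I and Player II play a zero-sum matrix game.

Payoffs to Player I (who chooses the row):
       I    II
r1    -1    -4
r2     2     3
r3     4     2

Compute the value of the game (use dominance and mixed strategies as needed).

8/3

Row r1 is strictly dominated by row r3, so Player I never plays it.
The remaining 2×2 game on (r2, r3) × (I, II) has no saddle point. Let Player I play r2 with probability p; indifference gives 2p + 4(1−p) = 3p + 2(1−p), so p = 2/3.
Similarly Player II's optimal q on I is 1/3, and the value is 2·(1/3) + (3)·(2/3) = 8/3.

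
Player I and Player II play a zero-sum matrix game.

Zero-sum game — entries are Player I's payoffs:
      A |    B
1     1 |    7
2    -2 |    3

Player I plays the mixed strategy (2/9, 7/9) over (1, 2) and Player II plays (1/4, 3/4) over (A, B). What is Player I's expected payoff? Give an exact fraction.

Against (1/4, 3/4), each row's expected payoff is 1: 11/2; 2: 7/4.
Taking the (2/9, 7/9)-weighted average: (2/9)·(11/2) + (7/9)·(7/4) = 31/12.

31/12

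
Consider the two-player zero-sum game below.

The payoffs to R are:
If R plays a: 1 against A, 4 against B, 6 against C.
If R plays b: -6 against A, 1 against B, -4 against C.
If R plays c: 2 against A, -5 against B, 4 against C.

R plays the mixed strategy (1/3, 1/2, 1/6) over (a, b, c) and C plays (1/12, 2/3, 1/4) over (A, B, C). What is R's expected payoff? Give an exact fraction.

23/36

Against (1/12, 2/3, 1/4), each row's expected payoff is a: 17/4; b: -5/6; c: -13/6.
Taking the (1/3, 1/2, 1/6)-weighted average: (1/3)·(17/4) + (1/2)·(-5/6) + (1/6)·(-13/6) = 23/36.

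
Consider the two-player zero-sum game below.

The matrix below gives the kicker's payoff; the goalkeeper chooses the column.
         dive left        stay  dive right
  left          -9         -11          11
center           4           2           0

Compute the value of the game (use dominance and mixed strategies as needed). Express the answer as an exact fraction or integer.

11/12

Column dive left is strictly dominated by stay for the goalkeeper (it gives the kicker more in every row).
The remaining 2×2 game on (left, center) × (stay, dive right) has no saddle point. Let the kicker play left with probability p; indifference gives −11p + 2(1−p) = 11p, so p = 1/12.
Similarly the goalkeeper's optimal q on stay is 11/24, and the value is -11·(11/24) + (11)·(13/24) = 11/12.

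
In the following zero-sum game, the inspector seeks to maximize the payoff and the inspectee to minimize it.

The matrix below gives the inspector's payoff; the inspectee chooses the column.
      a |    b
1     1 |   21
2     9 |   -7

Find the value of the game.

Row minima are 1 and -7, so the inspector's maximin is 1; column maxima are 9 and 21, so the inspectee's minimax is 9. These differ, so the equilibrium is in mixed strategies.
Let the inspector play 1 with probability p. The inspectee is indifferent when p + 9(1−p) = 21p − 7(1−p), giving p = 4/9.
Let the inspectee play a with probability q. The inspector is indifferent when q + 21(1−q) = 9q − 7(1−q), giving q = 7/9.
The value is 1·(7/9) + (21)·(2/9) = 49/9.

49/9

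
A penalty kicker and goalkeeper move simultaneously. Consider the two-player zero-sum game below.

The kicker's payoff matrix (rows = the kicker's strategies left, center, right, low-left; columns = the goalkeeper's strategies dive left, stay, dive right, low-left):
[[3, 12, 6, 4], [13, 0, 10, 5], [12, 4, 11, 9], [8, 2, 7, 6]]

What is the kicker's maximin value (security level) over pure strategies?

4

The worst-case payoff for each row is left: 3, center: 0, right: 4, low-left: 2.
The best of these is 4.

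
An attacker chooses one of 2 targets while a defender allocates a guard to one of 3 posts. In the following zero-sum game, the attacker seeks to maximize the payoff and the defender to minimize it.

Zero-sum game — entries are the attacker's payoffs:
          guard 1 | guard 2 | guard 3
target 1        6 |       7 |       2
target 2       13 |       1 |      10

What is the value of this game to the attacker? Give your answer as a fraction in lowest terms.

Column guard 1 is strictly dominated by guard 3 for the defender (it gives the attacker more in every row).
The remaining 2×2 game on (target 1, target 2) × (guard 2, guard 3) has no saddle point. Let the attacker play target 1 with probability p; indifference gives 7p + (1−p) = 2p + 10(1−p), so p = 9/14.
Similarly the defender's optimal q on guard 2 is 4/7, and the value is 7·(4/7) + (2)·(3/7) = 34/7.

34/7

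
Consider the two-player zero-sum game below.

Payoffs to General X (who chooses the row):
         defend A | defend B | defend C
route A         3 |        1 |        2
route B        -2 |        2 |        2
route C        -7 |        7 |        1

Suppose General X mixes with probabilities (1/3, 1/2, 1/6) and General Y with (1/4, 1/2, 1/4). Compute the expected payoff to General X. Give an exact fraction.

Against (1/4, 1/2, 1/4), each row's expected payoff is route A: 7/4; route B: 1; route C: 2.
Taking the (1/3, 1/2, 1/6)-weighted average: (1/3)·(7/4) + (1/2)·(1) + (1/6)·(2) = 17/12.

17/12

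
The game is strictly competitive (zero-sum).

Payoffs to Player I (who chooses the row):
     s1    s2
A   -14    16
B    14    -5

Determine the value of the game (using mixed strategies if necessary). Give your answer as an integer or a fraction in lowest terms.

Row minima are -14 and -5, so Player I's maximin is -5; column maxima are 14 and 16, so Player II's minimax is 14. These differ, so the equilibrium is in mixed strategies.
Let Player I play A with probability p. Player II is indifferent when −14p + 14(1−p) = 16p − 5(1−p), giving p = 19/49.
Let Player II play s1 with probability q. Player I is indifferent when −14q + 16(1−q) = 14q − 5(1−q), giving q = 3/7.
The value is -14·(3/7) + (16)·(4/7) = 22/7.

22/7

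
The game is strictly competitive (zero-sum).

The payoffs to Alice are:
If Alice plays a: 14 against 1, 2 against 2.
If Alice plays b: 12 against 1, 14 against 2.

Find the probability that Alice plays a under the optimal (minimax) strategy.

Row minima are 2 and 12, so Alice's maximin is 12; column maxima are 14 and 14, so Bob's minimax is 14. These differ, so the equilibrium is in mixed strategies.
Let Alice play a with probability p. Bob is indifferent when 14p + 12(1−p) = 2p + 14(1−p), giving p = 1/7.

1/7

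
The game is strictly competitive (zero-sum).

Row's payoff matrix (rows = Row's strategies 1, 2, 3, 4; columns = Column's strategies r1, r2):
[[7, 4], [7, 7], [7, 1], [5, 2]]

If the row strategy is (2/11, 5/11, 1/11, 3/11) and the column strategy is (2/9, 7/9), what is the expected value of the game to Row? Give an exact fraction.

164/33

Against (2/9, 7/9), each row's expected payoff is 1: 14/3; 2: 7; 3: 7/3; 4: 8/3.
Taking the (2/11, 5/11, 1/11, 3/11)-weighted average: (2/11)·(14/3) + (5/11)·(7) + (1/11)·(7/3) + (3/11)·(8/3) = 164/33.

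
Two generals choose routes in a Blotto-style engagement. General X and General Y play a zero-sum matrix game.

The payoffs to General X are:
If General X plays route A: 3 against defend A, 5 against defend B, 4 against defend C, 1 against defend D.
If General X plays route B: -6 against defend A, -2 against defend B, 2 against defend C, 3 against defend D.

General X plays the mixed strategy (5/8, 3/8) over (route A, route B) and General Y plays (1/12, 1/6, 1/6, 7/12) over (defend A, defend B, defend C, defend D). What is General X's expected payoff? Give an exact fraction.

185/96

Against (1/12, 1/6, 1/6, 7/12), each row's expected payoff is route A: 7/3; route B: 5/4.
Taking the (5/8, 3/8)-weighted average: (5/8)·(7/3) + (3/8)·(5/4) = 185/96.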